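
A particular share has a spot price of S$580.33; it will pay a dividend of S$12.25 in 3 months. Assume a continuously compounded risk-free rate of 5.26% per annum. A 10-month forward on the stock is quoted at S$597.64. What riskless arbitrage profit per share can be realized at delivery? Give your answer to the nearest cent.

PV(dividends) I = 12.25·e^(−0.0526·3/12) = 12.0900
Fair forward F* = (S − I)·e^(rT) = (580.33 − 12.0900)·e^0.043833 = 568.2400 × 1.044808 = 593.7017
Market S$597.64 > fair 593.7017: forward overpriced → cash-and-carry (borrow at r, buy the stock and collect the dividends, short the forward).
Profit at T = |F_mkt − F*| = |597.64 − 593.7017| = S$3.94 per share

S$3.94 per share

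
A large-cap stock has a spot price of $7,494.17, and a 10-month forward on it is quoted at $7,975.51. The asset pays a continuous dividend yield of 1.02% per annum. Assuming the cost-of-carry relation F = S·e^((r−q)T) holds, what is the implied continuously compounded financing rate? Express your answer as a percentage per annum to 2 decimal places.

8.49%

From F = S·e^((r−q)T): (r − q) = ln(F/S)/T
ln(7975.51/7494.17) = ln(1.064229) = 0.062251
(r − q) = 0.062251 / (10/12) = 0.074701
r = ln(F/S)/T + q = 0.074701 + 0.0102 = 0.084901
r = 8.49%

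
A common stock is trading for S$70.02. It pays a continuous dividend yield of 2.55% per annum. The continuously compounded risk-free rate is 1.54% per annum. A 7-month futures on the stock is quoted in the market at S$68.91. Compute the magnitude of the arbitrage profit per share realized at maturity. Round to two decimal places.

S$0.70 per share

Fair futures: F* = S·e^(carry·T), with carry = (r − q) = 0.0154 − 0.0255 = -0.0101
F* = 70.02 · e^(-0.0101 × 7/12) = 70.02 · e^-0.005892 = 70.02 × 0.994125 = S$69.6086
Market S$68.91 < fair S$69.6086: forward underpriced → reverse cash-and-carry (short spot, go long the forward).
At maturity, profit = |F_mkt − F*| = |68.91 − 69.6086| = S$0.70 per share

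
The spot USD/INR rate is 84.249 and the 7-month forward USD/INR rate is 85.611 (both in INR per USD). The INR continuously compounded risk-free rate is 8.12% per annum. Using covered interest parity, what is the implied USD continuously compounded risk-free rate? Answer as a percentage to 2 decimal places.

5.37%

F = S·e^((r_INR − r_USD)T) ⇒ r_USD = r_INR − ln(F/S)/T
ln(85.611/84.249) = 0.016037; /(7/12) = 0.027492
r_USD = 0.0812 − 0.027492 = 0.053708
r_USD = 5.37%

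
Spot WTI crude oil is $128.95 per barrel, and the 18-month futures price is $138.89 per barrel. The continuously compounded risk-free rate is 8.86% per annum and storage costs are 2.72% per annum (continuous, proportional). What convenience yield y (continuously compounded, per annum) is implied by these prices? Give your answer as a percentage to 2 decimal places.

F = S·e^((r+u−y)T) ⇒ (r+u−y) = ln(F/S)/T
ln(138.89/128.95) = 0.074258; /T ⇒ 0.049505
y = r + u − ln(F/S)/T = 0.0886 + 0.0272 − 0.049505 = 0.066295
y = 6.63%

6.63%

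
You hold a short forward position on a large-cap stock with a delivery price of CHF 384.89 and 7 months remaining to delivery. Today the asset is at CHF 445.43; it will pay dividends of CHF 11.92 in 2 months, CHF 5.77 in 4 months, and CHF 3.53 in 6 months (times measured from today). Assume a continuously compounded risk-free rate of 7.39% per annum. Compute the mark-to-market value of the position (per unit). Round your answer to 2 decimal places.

PV(remaining dividends) I = 11.92·e^(−0.0739·2/12) + 5.77·e^(−0.0739·4/12) + 3.53·e^(−0.0739·6/12) = 20.8056
Current forward F = (S − I)·e^(rT) = (445.43 − 20.8056)·e^(0.0739·7/12) = 424.6244 × 1.044051 = 443.3295
Value (long) = (F − K)·e^(−rT) = (443.3295 − 384.89) × 0.957808 = 55.9738
Short position value = −(long value) = -CHF 55.97

-CHF 55.97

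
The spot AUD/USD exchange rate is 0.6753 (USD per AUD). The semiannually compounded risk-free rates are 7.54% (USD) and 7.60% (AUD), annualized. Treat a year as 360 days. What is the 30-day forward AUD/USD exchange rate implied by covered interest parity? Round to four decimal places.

0.6753

By covered interest parity, F = S · (1+r_USD/2)^(2T) / (1+r_AUD/2)^(2T)
= 0.6753 × 1.006187 / 1.006235 = 0.6753 × 0.999952
F = 0.6753 USD per AUD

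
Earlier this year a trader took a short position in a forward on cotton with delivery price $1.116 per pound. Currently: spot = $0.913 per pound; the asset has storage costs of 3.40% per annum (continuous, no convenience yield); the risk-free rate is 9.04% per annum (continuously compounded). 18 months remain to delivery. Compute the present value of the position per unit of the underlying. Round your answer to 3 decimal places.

$0.014 per pound

Current fair forward for the remaining 18 months: F = S·e^((r + u)·T), (r + u) = 0.0904 + 0.0340 = 0.1244
F = 0.913 · e^(0.1244 × 18/12) = 0.913 × 1.205145 = 1.1003
Value of long forward = (F − K)·e^(−rT) = (1.1003 − 1.116) · e^(−0.0904·18/12)
= -0.0157 × 0.873192 = -0.014
Short position value = −(long value) = $0.014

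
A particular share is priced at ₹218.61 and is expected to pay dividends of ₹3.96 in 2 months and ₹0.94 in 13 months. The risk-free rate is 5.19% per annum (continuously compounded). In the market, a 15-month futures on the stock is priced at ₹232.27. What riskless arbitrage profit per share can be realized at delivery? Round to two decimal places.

₹4.14 per share

PV(dividends) I = 3.96·e^(−0.0519·2/12) + 0.94·e^(−0.0519·13/12) = 4.8145
Fair futures F* = (S − I)·e^(rT) = (218.61 − 4.8145)·e^0.064875 = 213.7955 × 1.067026 = 228.1254
Market ₹232.27 > fair 228.1254: forward overpriced → cash-and-carry (borrow at r, buy the stock and collect the dividends, short the forward).
Profit at T = |F_mkt − F*| = |232.27 − 228.1254| = ₹4.14 per share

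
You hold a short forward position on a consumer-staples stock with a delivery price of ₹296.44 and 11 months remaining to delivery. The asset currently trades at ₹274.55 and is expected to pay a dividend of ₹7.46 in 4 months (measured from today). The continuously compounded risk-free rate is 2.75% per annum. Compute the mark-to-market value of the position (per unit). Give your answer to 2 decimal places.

PV(remaining dividends) I = 7.46·e^(−0.0275·4/12) = 7.3919
Current forward F = (S − I)·e^(rT) = (274.55 − 7.3919)·e^(0.0275·11/12) = 267.1581 × 1.025529 = 273.9784
Value (long) = (F − K)·e^(−rT) = (273.9784 − 296.44) × 0.975107 = -21.9025
Short position value = −(long value) = ₹21.90

₹21.90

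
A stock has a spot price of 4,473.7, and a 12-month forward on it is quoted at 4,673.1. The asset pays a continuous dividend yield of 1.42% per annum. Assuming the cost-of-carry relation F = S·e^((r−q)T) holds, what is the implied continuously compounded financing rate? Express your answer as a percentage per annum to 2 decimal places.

From F = S·e^((r−q)T): (r − q) = ln(F/S)/T
ln(4673.1/4473.7) = ln(1.044572) = 0.043607
(r − q) = 0.043607 / (12/12) = 0.043607
r = ln(F/S)/T + q = 0.043607 + 0.0142 = 0.057807
r = 5.78%

5.78%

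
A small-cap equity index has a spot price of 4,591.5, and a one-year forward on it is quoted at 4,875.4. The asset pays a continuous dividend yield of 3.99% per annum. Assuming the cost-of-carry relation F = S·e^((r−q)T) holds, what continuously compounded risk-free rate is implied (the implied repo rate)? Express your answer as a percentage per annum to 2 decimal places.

From F = S·e^((r−q)T): (r − q) = ln(F/S)/T
ln(4875.4/4591.5) = ln(1.061832) = 0.059996
(r − q) = 0.059996 / (12/12) = 0.059996
r = ln(F/S)/T + q = 0.059996 + 0.0399 = 0.099896
r = 9.99%

9.99%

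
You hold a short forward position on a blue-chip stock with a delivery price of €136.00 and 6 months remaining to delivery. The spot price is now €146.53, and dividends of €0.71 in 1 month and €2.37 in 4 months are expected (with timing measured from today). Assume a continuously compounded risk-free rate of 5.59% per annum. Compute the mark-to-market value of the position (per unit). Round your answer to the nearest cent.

-€11.25

PV(remaining dividends) I = 0.71·e^(−0.0559·1/12) + 2.37·e^(−0.0559·4/12) = 3.0329
Current forward F = (S − I)·e^(rT) = (146.53 − 3.0329)·e^(0.0559·6/12) = 143.4971 × 1.028344 = 147.5644
Value (long) = (F − K)·e^(−rT) = (147.5644 − 136.00) × 0.972437 = 11.2457
Short position value = −(long value) = -€11.25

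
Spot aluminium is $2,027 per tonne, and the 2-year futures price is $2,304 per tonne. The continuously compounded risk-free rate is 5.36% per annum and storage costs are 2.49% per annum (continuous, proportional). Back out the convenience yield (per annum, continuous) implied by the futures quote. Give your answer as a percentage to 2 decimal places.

F = S·e^((r+u−y)T) ⇒ (r+u−y) = ln(F/S)/T
ln(2304/2027) = 0.128090; /T ⇒ 0.064045
y = r + u − ln(F/S)/T = 0.0536 + 0.0249 − 0.064045 = 0.014455
y = 1.45%

1.45%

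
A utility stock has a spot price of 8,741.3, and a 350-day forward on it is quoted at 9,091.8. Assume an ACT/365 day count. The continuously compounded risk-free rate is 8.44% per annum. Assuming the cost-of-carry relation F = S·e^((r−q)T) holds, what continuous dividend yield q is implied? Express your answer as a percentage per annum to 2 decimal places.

From F = S·e^((r−q)T): (r − q) = ln(F/S)/T
ln(9091.8/8741.3) = ln(1.040097) = 0.039314
(r − q) = 0.039314 / (350/365) = 0.040999
q = r − ln(F/S)/T = 0.0844 − 0.040999 = 0.043401
q = 4.34%

4.34%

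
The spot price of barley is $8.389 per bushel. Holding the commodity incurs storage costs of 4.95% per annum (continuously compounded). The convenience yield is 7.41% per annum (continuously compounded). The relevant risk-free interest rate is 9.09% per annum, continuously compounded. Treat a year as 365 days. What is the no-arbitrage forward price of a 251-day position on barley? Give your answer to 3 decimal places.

$8.780 per bushel

Net carry = r + u − y = 0.0909 + 0.0495 − 0.0741 = 0.0663
F = S·e^((r+u−y)T) = 8.389 · e^(0.0663 × 251/365) = 8.389 · e^0.045593
= 8.389 × 1.046648 = $8.780 per bushel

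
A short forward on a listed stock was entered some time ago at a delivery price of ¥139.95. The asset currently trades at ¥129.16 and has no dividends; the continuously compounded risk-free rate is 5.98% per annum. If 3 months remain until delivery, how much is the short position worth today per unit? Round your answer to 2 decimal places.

¥8.71

Current fair forward for the remaining 3 months: F = S·e^(r·T), r = 0.0598
F = 129.16 · e^(0.0598 × 3/12) = 129.16 × 1.015062 = 131.1054
Value of long forward = (F − K)·e^(−rT) = (131.1054 − 139.95) · e^(−0.0598·3/12)
= -8.8446 × 0.985161 = -8.71
Short position value = −(long value) = ¥8.71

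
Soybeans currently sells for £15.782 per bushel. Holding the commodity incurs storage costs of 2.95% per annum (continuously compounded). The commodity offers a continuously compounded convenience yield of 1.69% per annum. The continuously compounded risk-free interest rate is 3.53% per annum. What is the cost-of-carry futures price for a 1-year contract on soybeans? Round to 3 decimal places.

Net carry = r + u − y = 0.0353 + 0.0295 − 0.0169 = 0.0479
F = S·e^((r+u−y)T) = 15.782 · e^(0.0479 × 1) = 15.782 · e^0.047900
= 15.782 × 1.049066 = £16.556 per bushel

£16.556 per bushel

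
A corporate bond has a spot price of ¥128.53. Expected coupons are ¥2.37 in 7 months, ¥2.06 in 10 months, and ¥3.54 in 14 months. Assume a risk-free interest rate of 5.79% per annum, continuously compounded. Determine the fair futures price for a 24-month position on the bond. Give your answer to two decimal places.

¥135.82

PV(coupons) I = 2.37·e^(−0.0579·7/12) + 2.06·e^(−0.0579·10/12) + 3.54·e^(−0.0579·14/12)
I = 2.2913 + 1.9630 + 3.3088 = 7.5631
F = (S − I)·e^(rT) = (128.53 − 7.5631) · e^(0.0579·24/12)
= 120.9669 · e^0.115800 = 120.9669 × 1.122771 = ¥135.82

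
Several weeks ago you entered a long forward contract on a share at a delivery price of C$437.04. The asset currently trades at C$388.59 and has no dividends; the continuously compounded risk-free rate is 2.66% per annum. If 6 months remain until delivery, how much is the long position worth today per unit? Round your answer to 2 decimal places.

Current fair forward for the remaining 6 months: F = S·e^(r·T), r = 0.0266
F = 388.59 · e^(0.0266 × 6/12) = 388.59 × 1.013389 = 393.7928
Value of long forward = (F − K)·e^(−rT) = (393.7928 − 437.04) · e^(−0.0266·6/12)
= -43.2472 × 0.986788 = -42.68

-C$42.68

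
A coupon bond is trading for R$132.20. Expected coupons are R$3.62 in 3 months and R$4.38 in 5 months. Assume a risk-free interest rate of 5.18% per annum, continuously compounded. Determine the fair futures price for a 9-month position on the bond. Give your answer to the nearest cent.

PV(coupons) I = 3.62·e^(−0.0518·3/12) + 4.38·e^(−0.0518·5/12)
I = 3.5734 + 4.2865 = 7.8599
F = (S − I)·e^(rT) = (132.20 − 7.8599) · e^(0.0518·9/12)
= 124.3401 · e^0.038850 = 124.3401 × 1.039615 = R$129.27

R$129.27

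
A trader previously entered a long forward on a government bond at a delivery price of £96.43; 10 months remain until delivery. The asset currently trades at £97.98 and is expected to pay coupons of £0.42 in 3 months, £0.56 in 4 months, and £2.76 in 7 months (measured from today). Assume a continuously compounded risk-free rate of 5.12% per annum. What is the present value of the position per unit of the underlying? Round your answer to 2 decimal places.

£1.93

PV(remaining coupons) I = 0.42·e^(−0.0512·3/12) + 0.56·e^(−0.0512·4/12) + 2.76·e^(−0.0512·7/12) = 3.6440
Current forward F = (S − I)·e^(rT) = (97.98 − 3.6440)·e^(0.0512·10/12) = 94.3360 × 1.043590 = 98.4481
Value (long) = (F − K)·e^(−rT) = (98.4481 − 96.43) × 0.958231 = 1.9338
Value = £1.93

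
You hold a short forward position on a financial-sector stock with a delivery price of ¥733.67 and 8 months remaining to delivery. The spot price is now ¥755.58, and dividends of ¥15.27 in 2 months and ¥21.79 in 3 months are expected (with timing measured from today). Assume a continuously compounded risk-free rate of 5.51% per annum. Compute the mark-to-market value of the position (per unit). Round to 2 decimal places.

PV(remaining dividends) I = 15.27·e^(−0.0551·2/12) + 21.79·e^(−0.0551·3/12) = 36.6223
Current forward F = (S − I)·e^(rT) = (755.58 − 36.6223)·e^(0.0551·8/12) = 718.9577 × 1.037416 = 745.8582
Value (long) = (F − K)·e^(−rT) = (745.8582 − 733.67) × 0.963933 = 11.7486
Short position value = −(long value) = -¥11.75

-¥11.75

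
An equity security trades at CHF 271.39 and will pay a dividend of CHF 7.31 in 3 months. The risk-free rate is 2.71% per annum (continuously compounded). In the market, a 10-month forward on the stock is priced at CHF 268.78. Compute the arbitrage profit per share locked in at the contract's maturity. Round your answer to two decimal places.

PV(dividends) I = 7.31·e^(−0.0271·3/12) = 7.2606
Fair forward F* = (S − I)·e^(rT) = (271.39 − 7.2606)·e^0.022583 = 264.1294 × 1.022840 = 270.1621
Market CHF 268.78 < fair 270.1621: forward underpriced → reverse cash-and-carry (short the stock, invest proceeds at r, pay the dividends, go long the forward).
Profit at T = |F_mkt − F*| = |268.78 − 270.1621| = CHF 1.38 per share

CHF 1.38 per share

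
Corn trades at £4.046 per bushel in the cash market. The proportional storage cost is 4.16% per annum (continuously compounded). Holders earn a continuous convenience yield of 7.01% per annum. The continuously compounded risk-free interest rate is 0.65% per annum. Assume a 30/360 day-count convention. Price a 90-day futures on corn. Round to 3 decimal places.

Net carry = r + u − y = 0.0065 + 0.0416 − 0.0701 = -0.0220
F = S·e^((r+u−y)T) = 4.046 · e^(-0.0220 × 90/360) = 4.046 · e^-0.005500
= 4.046 × 0.994515 = £4.024 per bushel

£4.024 per bushel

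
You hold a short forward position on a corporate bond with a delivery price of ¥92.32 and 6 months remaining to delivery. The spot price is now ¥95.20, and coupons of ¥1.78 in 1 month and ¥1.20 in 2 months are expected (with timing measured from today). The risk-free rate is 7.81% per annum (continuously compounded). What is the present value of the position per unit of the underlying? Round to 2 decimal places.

-¥3.46

PV(remaining coupons) I = 1.78·e^(−0.0781·1/12) + 1.20·e^(−0.0781·2/12) = 2.9529
Current forward F = (S − I)·e^(rT) = (95.20 − 2.9529)·e^(0.0781·6/12) = 92.2471 × 1.039822 = 95.9206
Value (long) = (F − K)·e^(−rT) = (95.9206 − 92.32) × 0.961703 = 3.4627
Short position value = −(long value) = -¥3.46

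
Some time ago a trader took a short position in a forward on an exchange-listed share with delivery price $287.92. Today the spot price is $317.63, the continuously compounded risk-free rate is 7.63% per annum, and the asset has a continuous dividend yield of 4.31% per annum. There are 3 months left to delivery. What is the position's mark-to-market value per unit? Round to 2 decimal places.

-$31.75

Current fair forward for the remaining 3 months: F = S·e^((r − q)·T), (r − q) = 0.0763 − 0.0431 = 0.0332
F = 317.63 · e^(0.0332 × 3/12) = 317.63 × 1.008335 = 320.2774
Value of long forward = (F − K)·e^(−rT) = (320.2774 − 287.92) · e^(−0.0763·3/12)
= 32.3574 × 0.981106 = 31.75
Short position value = −(long value) = -$31.75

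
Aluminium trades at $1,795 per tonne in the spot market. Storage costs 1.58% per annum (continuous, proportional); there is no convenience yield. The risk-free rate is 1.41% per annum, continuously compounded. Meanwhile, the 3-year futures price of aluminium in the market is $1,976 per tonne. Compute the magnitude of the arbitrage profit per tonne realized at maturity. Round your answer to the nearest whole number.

Fair futures: F* = S·e^(carry·T), with carry = (r + u) = 0.0141 + 0.0158 = 0.0299
F* = 1795 · e^(0.0299 × 3) = 1795 · e^0.089700 = 1795 × 1.093846 = $1963.4536
Market $1976 > fair $1963.4536: forward overpriced → cash-and-carry (buy spot, short the forward).
At maturity, profit = |F_mkt − F*| = |1976 − 1963.4536| = $13 per tonne

$13 per tonne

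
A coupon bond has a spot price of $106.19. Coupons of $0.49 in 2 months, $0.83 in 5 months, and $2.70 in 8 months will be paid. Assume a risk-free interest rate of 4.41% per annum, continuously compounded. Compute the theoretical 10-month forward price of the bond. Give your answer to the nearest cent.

PV(coupons) I = 0.49·e^(−0.0441·2/12) + 0.83·e^(−0.0441·5/12) + 2.70·e^(−0.0441·8/12)
I = 0.4864 + 0.8149 + 2.6218 = 3.9231
F = (S − I)·e^(rT) = (106.19 − 3.9231) · e^(0.0441·10/12)
= 102.2669 · e^0.036750 = 102.2669 × 1.037434 = $106.10

$106.10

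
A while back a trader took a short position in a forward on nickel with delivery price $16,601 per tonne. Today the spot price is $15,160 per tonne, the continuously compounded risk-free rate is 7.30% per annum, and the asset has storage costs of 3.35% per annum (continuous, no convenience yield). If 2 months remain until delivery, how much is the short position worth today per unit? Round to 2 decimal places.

$1155.36 per tonne

Current fair forward for the remaining 2 months: F = S·e^((r + u)·T), (r + u) = 0.0730 + 0.0335 = 0.1065
F = 15160 · e^(0.1065 × 2/12) = 15160 × 1.01790847 = 15431.4924
Value of long forward = (F − K)·e^(−rT) = (15431.4924 − 16601) · e^(−0.0730·2/12)
= -1169.5076 × 0.98790705 = -1155.36
Short position value = −(long value) = $1155.36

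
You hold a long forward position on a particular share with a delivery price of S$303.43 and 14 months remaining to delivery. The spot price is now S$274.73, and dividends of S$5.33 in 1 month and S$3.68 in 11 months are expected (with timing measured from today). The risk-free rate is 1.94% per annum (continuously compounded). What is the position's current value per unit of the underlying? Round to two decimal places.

PV(remaining dividends) I = 5.33·e^(−0.0194·1/12) + 3.68·e^(−0.0194·11/12) = 8.9365
Current forward F = (S − I)·e^(rT) = (274.73 − 8.9365)·e^(0.0194·14/12) = 265.7935 × 1.022891 = 271.8778
Value (long) = (F − K)·e^(−rT) = (271.8778 − 303.43) × 0.977621 = -30.8461
Value = -S$30.85

-S$30.85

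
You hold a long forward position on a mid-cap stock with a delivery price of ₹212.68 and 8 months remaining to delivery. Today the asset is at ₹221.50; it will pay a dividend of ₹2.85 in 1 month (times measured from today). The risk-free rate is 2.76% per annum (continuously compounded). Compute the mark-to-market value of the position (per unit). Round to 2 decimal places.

₹9.85

PV(remaining dividends) I = 2.85·e^(−0.0276·1/12) = 2.8435
Current forward F = (S − I)·e^(rT) = (221.50 − 2.8435)·e^(0.0276·8/12) = 218.6565 × 1.018570 = 222.7170
Value (long) = (F − K)·e^(−rT) = (222.7170 − 212.68) × 0.981768 = 9.8540
Value = ₹9.85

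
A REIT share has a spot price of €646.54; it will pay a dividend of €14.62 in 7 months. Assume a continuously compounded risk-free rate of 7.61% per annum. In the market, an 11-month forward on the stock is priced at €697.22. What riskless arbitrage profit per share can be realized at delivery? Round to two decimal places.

€18.96 per share

PV(dividends) I = 14.62·e^(−0.0761·7/12) = 13.9852
Fair forward F* = (S − I)·e^(rT) = (646.54 − 13.9852)·e^0.069758 = 632.5548 × 1.072249 = 678.2563
Market €697.22 > fair 678.2563: forward overpriced → cash-and-carry (borrow at r, buy the stock and collect the dividends, short the forward).
Profit at T = |F_mkt − F*| = |697.22 − 678.2563| = €18.96 per share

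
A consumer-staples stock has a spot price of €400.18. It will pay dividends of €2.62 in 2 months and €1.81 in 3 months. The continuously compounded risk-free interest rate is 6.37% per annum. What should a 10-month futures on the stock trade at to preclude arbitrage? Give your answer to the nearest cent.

€417.38

PV(dividends) I = 2.62·e^(−0.0637·2/12) + 1.81·e^(−0.0637·3/12)
I = 2.5923 + 1.7814 = 4.3737
F = (S − I)·e^(rT) = (400.18 − 4.3737) · e^(0.0637·10/12)
= 395.8063 · e^0.053083 = 395.8063 × 1.054517 = €417.38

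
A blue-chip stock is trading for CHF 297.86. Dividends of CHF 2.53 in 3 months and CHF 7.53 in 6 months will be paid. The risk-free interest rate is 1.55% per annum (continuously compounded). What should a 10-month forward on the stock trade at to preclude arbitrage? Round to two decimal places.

CHF 291.61

PV(dividends) I = 2.53·e^(−0.0155·3/12) + 7.53·e^(−0.0155·6/12)
I = 2.5202 + 7.4719 = 9.9921
F = (S − I)·e^(rT) = (297.86 − 9.9921) · e^(0.0155·10/12)
= 287.8679 · e^0.012917 = 287.8679 × 1.013001 = CHF 291.61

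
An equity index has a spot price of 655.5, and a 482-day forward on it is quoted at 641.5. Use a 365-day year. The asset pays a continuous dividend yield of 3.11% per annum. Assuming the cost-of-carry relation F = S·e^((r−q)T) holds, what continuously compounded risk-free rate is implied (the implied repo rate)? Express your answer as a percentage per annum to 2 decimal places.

From F = S·e^((r−q)T): (r − q) = ln(F/S)/T
ln(641.5/655.5) = ln(0.978642) = -0.021589
(r − q) = -0.021589 / (482/365) = -0.016349
r = ln(F/S)/T + q = -0.016349 + 0.0311 = 0.014751
r = 1.48%

1.48%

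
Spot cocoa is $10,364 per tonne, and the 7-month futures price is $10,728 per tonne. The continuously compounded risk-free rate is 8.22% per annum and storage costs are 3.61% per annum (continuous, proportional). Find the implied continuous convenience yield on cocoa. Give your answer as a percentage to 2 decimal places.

F = S·e^((r+u−y)T) ⇒ (r+u−y) = ln(F/S)/T
ln(10728/10364) = 0.034519; /T ⇒ 0.059175
y = r + u − ln(F/S)/T = 0.0822 + 0.0361 − 0.059175 = 0.059125
y = 5.91%

5.91%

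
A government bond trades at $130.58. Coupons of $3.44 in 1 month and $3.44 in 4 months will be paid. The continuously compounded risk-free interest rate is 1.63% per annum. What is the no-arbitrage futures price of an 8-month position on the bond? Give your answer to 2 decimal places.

PV(coupons) I = 3.44·e^(−0.0163·1/12) + 3.44·e^(−0.0163·4/12)
I = 3.4353 + 3.4214 = 6.8567
F = (S − I)·e^(rT) = (130.58 − 6.8567) · e^(0.0163·8/12)
= 123.7233 · e^0.010867 = 123.7233 × 1.010926 = $125.08

$125.08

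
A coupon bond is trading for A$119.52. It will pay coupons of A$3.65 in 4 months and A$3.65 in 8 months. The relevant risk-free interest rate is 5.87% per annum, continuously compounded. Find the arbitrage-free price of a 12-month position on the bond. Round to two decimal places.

A$119.23

PV(coupons) I = 3.65·e^(−0.0587·4/12) + 3.65·e^(−0.0587·8/12)
I = 3.5793 + 3.5099 = 7.0892
F = (S − I)·e^(rT) = (119.52 − 7.0892) · e^(0.0587·12/12)
= 112.4308 · e^0.058700 = 112.4308 × 1.060457 = A$119.23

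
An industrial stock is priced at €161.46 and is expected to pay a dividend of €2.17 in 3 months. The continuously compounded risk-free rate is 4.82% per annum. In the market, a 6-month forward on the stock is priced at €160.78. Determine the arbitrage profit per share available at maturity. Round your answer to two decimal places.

€2.42 per share

PV(dividends) I = 2.17·e^(−0.0482·3/12) = 2.1440
Fair forward F* = (S − I)·e^(rT) = (161.46 − 2.1440)·e^0.024100 = 159.3160 × 1.024393 = 163.2022
Market €160.78 < fair 163.2022: forward underpriced → reverse cash-and-carry (short the stock, invest proceeds at r, pay the dividends, go long the forward).
Profit at T = |F_mkt − F*| = |160.78 − 163.2022| = €2.42 per share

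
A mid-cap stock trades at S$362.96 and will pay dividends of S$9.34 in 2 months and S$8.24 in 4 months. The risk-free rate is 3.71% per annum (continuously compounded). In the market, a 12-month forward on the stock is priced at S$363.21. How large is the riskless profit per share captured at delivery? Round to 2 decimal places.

S$4.61 per share

PV(dividends) I = 9.34·e^(−0.0371·2/12) + 8.24·e^(−0.0371·4/12) = 17.4212
Fair forward F* = (S − I)·e^(rT) = (362.96 − 17.4212)·e^0.037100 = 345.5388 × 1.037797 = 358.5991
Market S$363.21 > fair 358.5991: forward overpriced → cash-and-carry (borrow at r, buy the stock and collect the dividends, short the forward).
Profit at T = |F_mkt − F*| = |363.21 − 358.5991| = S$4.61 per share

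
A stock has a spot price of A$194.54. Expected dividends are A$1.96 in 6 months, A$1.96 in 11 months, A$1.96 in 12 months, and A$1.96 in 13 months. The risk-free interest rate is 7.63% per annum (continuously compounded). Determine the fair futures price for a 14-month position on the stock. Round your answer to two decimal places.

A$204.63

PV(dividends) I = 1.96·e^(−0.0763·6/12) + 1.96·e^(−0.0763·11/12) + 1.96·e^(−0.0763·12/12) + 1.96·e^(−0.0763·13/12)
I = 1.8866 + 1.8276 + 1.8160 + 1.8045 = 7.3347
F = (S − I)·e^(rT) = (194.54 − 7.3347) · e^(0.0763·14/12)
= 187.2053 · e^0.089017 = 187.2053 × 1.093099 = A$204.63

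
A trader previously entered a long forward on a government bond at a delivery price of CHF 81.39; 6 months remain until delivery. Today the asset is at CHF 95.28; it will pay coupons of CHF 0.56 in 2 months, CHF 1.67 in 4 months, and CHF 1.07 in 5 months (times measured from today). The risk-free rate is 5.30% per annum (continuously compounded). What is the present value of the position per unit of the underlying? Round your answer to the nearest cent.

PV(remaining coupons) I = 0.56·e^(−0.0530·2/12) + 1.67·e^(−0.0530·4/12) + 1.07·e^(−0.0530·5/12) = 3.2425
Current forward F = (S − I)·e^(rT) = (95.28 − 3.2425)·e^(0.0530·6/12) = 92.0375 × 1.026854 = 94.5091
Value (long) = (F − K)·e^(−rT) = (94.5091 − 81.39) × 0.973848 = 12.7760
Value = CHF 12.78

CHF 12.78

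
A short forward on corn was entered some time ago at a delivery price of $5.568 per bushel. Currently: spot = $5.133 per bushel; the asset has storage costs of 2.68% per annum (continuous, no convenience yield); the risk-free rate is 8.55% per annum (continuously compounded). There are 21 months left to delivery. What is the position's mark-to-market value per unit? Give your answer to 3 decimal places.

Current fair forward for the remaining 21 months: F = S·e^((r + u)·T), (r + u) = 0.0855 + 0.0268 = 0.1123
F = 5.133 · e^(0.1123 × 21/12) = 5.133 × 1.217166 = 6.2477
Value of long forward = (F − K)·e^(−rT) = (6.2477 − 5.568) · e^(−0.0855·21/12)
= 0.6797 × 0.861031 = 0.585
Short position value = −(long value) = -$0.585

-$0.585 per bushel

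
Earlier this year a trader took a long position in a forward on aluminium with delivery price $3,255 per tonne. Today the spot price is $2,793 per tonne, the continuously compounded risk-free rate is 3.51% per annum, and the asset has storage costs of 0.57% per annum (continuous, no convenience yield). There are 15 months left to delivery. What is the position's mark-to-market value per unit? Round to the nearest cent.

Current fair forward for the remaining 15 months: F = S·e^((r + u)·T), (r + u) = 0.0351 + 0.0057 = 0.0408
F = 2793 · e^(0.0408 × 15/12) = 2793 × 1.05232289 = 2939.1378
Value of long forward = (F − K)·e^(−rT) = (2939.1378 − 3255) · e^(−0.0351·15/12)
= -315.8622 × 0.95707358 = -302.30

-$302.30 per tonne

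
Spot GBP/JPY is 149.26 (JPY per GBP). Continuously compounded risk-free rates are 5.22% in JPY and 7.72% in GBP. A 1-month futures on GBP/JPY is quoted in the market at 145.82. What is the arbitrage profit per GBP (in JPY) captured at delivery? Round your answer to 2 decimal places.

3.13 per GBP (in JPY)

Fair futures: F* = S·e^(carry·T), with carry = (r_JPY − r_GBP) = 0.0522 − 0.0772 = -0.0250
F* = 149.26 · e^(-0.0250 × 1/12) = 149.26 · e^-0.002083 = 149.26 × 0.997919 = 148.9494
Market 145.82 < fair 148.9494: forward underpriced → reverse cash-and-carry (short spot, go long the forward).
At maturity, profit = |F_mkt − F*| = |145.82 − 148.9494| = 3.13 per GBP (in JPY)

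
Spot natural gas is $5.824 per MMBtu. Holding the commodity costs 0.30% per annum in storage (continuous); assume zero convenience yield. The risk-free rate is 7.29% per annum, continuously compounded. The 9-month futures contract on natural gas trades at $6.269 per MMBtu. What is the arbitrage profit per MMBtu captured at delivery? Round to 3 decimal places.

Fair futures: F* = S·e^(carry·T), with carry = (r + u) = 0.0729 + 0.0030 = 0.0759
F* = 5.824 · e^(0.0759 × 9/12) = 5.824 · e^0.056925 = 5.824 × 1.058576 = $6.1651
Market $6.269 > fair $6.1651: forward overpriced → cash-and-carry (buy spot, short the forward).
At maturity, profit = |F_mkt − F*| = |6.269 − 6.1651| = $0.104 per MMBtu

$0.104 per MMBtu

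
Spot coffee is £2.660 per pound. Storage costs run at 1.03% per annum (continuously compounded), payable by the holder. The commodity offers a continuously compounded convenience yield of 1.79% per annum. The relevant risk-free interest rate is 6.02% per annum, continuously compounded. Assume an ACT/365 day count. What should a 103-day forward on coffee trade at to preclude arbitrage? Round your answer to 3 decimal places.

£2.700 per pound

Net carry = r + u − y = 0.0602 + 0.0103 − 0.0179 = 0.0526
F = S·e^((r+u−y)T) = 2.660 · e^(0.0526 × 103/365) = 2.660 · e^0.014843
= 2.660 × 1.014954 = £2.700 per pound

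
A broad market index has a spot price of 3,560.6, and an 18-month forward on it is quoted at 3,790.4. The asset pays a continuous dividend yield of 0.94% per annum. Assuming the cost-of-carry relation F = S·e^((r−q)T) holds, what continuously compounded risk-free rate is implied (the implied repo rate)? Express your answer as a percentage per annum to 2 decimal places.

From F = S·e^((r−q)T): (r − q) = ln(F/S)/T
ln(3790.4/3560.6) = ln(1.064540) = 0.062543
(r − q) = 0.062543 / (18/12) = 0.041695
r = ln(F/S)/T + q = 0.041695 + 0.0094 = 0.051095
r = 5.11%

5.11%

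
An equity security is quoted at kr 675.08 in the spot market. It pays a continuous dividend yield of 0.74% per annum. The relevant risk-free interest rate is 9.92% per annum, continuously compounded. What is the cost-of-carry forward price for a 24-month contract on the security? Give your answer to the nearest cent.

kr 811.13

F = S·e^((r − q)T) = 675.08 · e^((0.0992 − 0.0074) × 24/12)
= 675.08 · e^0.183600 = 675.08 × 1.201535
F = kr 811.13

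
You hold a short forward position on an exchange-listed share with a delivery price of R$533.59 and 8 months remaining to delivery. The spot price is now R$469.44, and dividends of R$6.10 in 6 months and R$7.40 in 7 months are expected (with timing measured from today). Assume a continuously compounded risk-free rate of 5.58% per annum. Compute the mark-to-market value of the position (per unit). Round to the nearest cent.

PV(remaining dividends) I = 6.10·e^(−0.0558·6/12) + 7.40·e^(−0.0558·7/12) = 13.0952
Current forward F = (S − I)·e^(rT) = (469.44 − 13.0952)·e^(0.0558·8/12) = 456.3448 × 1.037901 = 473.6407
Value (long) = (F − K)·e^(−rT) = (473.6407 − 533.59) × 0.963483 = -57.7601
Short position value = −(long value) = R$57.76

R$57.76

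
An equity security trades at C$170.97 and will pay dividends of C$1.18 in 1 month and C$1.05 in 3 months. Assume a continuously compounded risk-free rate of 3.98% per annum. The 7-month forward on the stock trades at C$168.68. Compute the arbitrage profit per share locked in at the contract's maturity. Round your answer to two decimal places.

C$4.04 per share

PV(dividends) I = 1.18·e^(−0.0398·1/12) + 1.05·e^(−0.0398·3/12) = 2.2157
Fair forward F* = (S − I)·e^(rT) = (170.97 − 2.2157)·e^0.023217 = 168.7543 × 1.023489 = 172.7182
Market C$168.68 < fair 172.7182: forward underpriced → reverse cash-and-carry (short the stock, invest proceeds at r, pay the dividends, go long the forward).
Profit at T = |F_mkt − F*| = |168.68 − 172.7182| = C$4.04 per share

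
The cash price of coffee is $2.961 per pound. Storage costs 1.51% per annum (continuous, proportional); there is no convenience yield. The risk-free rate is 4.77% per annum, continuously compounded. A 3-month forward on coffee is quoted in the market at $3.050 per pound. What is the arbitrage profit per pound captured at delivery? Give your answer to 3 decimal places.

Fair forward: F* = S·e^(carry·T), with carry = (r + u) = 0.0477 + 0.0151 = 0.0628
F* = 2.961 · e^(0.0628 × 3/12) = 2.961 · e^0.015700 = 2.961 × 1.015824 = $3.0079
Market $3.050 > fair $3.0079: forward overpriced → cash-and-carry (buy spot, short the forward).
At maturity, profit = |F_mkt − F*| = |3.050 − 3.0079| = $0.042 per pound

$0.042 per pound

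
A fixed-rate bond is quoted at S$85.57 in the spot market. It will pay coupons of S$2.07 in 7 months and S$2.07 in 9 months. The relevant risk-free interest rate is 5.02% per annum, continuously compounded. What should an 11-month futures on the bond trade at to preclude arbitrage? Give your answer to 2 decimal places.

S$85.41

PV(coupons) I = 2.07·e^(−0.0502·7/12) + 2.07·e^(−0.0502·9/12)
I = 2.0103 + 1.9935 = 4.0038
F = (S − I)·e^(rT) = (85.57 − 4.0038) · e^(0.0502·11/12)
= 81.5662 · e^0.046017 = 81.5662 × 1.047092 = S$85.41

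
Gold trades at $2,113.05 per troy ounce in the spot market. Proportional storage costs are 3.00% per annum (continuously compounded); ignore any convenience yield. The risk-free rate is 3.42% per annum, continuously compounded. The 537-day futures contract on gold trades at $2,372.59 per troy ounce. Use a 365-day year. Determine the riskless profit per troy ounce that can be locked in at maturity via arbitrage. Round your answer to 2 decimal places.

Fair futures: F* = S·e^(carry·T), with carry = (r + u) = 0.0342 + 0.0300 = 0.0642
F* = 2113.05 · e^(0.0642 × 537/365) = 2113.05 · e^0.09445315 = 2113.05 × 1.09905767 = $2322.3638
Market $2372.59 > fair $2322.3638: forward overpriced → cash-and-carry (buy spot, short the forward).
At maturity, profit = |F_mkt − F*| = |2372.59 − 2322.3638| = $50.23 per troy ounce

$50.23 per troy ounce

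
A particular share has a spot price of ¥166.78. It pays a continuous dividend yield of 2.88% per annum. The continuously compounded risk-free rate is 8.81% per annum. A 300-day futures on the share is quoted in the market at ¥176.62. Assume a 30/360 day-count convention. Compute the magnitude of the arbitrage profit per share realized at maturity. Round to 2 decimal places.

Fair futures: F* = S·e^(carry·T), with carry = (r − q) = 0.0881 − 0.0288 = 0.0593
F* = 166.78 · e^(0.0593 × 300/360) = 166.78 · e^0.049417 = 166.78 × 1.050658 = ¥175.2287
Market ¥176.62 > fair ¥175.2287: forward overpriced → cash-and-carry (buy spot, short the forward).
At maturity, profit = |F_mkt − F*| = |176.62 − 175.2287| = ¥1.39 per share

¥1.39 per share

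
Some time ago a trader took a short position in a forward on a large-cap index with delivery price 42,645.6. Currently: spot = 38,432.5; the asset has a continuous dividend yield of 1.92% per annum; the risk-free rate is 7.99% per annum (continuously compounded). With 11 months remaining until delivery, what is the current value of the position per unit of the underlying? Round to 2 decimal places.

Current fair forward for the remaining 11 months: F = S·e^((r − q)·T), (r − q) = 0.0799 − 0.0192 = 0.0607
F = 38432.5 · e^(0.0607 × 11/12) = 38432.5 × 1.05721878 = 40631.5608
Value of long forward = (F − K)·e^(−rT) = (40631.5608 − 42645.6) · e^(−0.0799·11/12)
= -2014.0392 × 0.92937620 = -1871.80
Short position value = −(long value) = 1871.80

1871.80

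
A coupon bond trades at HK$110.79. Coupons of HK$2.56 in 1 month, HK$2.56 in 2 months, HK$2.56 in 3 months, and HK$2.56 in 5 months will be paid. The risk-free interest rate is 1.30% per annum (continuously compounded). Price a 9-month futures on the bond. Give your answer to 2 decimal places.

PV(coupons) I = 2.56·e^(−0.0130·1/12) + 2.56·e^(−0.0130·2/12) + 2.56·e^(−0.0130·3/12) + 2.56·e^(−0.0130·5/12)
I = 2.5572 + 2.5545 + 2.5517 + 2.5462 = 10.2096
F = (S − I)·e^(rT) = (110.79 − 10.2096) · e^(0.0130·9/12)
= 100.5804 · e^0.009750 = 100.5804 × 1.009798 = HK$101.57

HK$101.57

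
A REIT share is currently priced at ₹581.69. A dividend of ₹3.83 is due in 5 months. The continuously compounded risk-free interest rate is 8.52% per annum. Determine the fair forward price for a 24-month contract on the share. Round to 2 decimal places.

₹685.37

PV(dividends) I = 3.83·e^(−0.0852·5/12)
I = 3.6964
F = (S − I)·e^(rT) = (581.69 − 3.6964) · e^(0.0852·24/12)
= 577.9936 · e^0.170400 = 577.9936 × 1.185779 = ₹685.37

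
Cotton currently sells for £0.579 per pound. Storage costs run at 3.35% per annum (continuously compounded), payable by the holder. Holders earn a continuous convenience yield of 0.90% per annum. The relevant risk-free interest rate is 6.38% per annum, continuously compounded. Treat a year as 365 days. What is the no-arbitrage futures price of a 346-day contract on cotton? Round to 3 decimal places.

Net carry = r + u − y = 0.0638 + 0.0335 − 0.0090 = 0.0883
F = S·e^((r+u−y)T) = 0.579 · e^(0.0883 × 346/365) = 0.579 · e^0.083704
= 0.579 × 1.087307 = £0.630 per pound

£0.630 per pound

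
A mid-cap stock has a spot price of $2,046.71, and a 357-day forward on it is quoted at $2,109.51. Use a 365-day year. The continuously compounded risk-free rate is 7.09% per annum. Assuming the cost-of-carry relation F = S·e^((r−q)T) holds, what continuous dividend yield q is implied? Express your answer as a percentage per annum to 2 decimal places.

4.00%

From F = S·e^((r−q)T): (r − q) = ln(F/S)/T
ln(2109.51/2046.71) = ln(1.030683) = 0.030222
(r − q) = 0.030222 / (357/365) = 0.030899
q = r − ln(F/S)/T = 0.0709 − 0.030899 = 0.040001
q = 4.00%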